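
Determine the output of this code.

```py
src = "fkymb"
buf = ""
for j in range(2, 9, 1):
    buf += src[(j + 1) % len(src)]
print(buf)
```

mbfkymb

j=2: add src[3]='m' → 'm'
j=3: add src[4]='b' → 'mb'
j=4: add src[0]='f' → 'mbf'
j=5: add src[1]='k' → 'mbfk'
j=6: add src[2]='y' → 'mbfky'
j=7: add src[3]='m' → 'mbfkym'
j=8: add src[4]='b' → 'mbfkymb'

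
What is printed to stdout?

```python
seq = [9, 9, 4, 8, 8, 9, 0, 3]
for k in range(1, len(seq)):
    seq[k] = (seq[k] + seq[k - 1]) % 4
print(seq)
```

k=1: seq[1] = (9+9)%4 = 2 → [9, 2, 4, 8, 8, 9, 0, 3]
k=2: seq[2] = (4+2)%4 = 2 → [9, 2, 2, 8, 8, 9, 0, 3]
k=3: seq[3] = (8+2)%4 = 2 → [9, 2, 2, 2, 8, 9, 0, 3]
k=4: seq[4] = (8+2)%4 = 2 → [9, 2, 2, 2, 2, 9, 0, 3]
k=5: seq[5] = (9+2)%4 = 3 → [9, 2, 2, 2, 2, 3, 0, 3]
k=6: seq[6] = (0+3)%4 = 3 → [9, 2, 2, 2, 2, 3, 3, 3]
k=7: seq[7] = (3+3)%4 = 2 → [9, 2, 2, 2, 2, 3, 3, 2]

[9, 2, 2, 2, 2, 3, 3, 2]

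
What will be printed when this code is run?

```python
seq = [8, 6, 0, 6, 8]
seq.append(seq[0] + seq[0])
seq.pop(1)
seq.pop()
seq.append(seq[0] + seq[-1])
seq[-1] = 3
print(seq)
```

[8, 0, 6, 8, 3]

append seq[0]+seq[0] = 8+8 = 16 → [8, 6, 0, 6, 8, 16]
pop(1) removes 6 → [8, 0, 6, 8, 16]
pop() removes 16 → [8, 0, 6, 8]
append seq[0]+seq[-1] = 8+8 = 16 → [8, 0, 6, 8, 16]
seq[-1] = 3 → [8, 0, 6, 8, 3]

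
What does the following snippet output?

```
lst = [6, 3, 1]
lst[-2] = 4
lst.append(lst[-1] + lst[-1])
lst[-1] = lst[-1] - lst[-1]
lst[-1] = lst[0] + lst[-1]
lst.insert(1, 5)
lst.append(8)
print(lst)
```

lst[-2] = 4 → [6, 4, 1]
append lst[-1]+lst[-1] = 1+1 = 2 → [6, 4, 1, 2]
lst[-1] = lst[-1]-lst[-1] = 2-2 = 0 → [6, 4, 1, 0]
lst[-1] = lst[0]+lst[-1] = 6+0 = 6 → [6, 4, 1, 6]
insert 5 at 1 → [6, 5, 4, 1, 6]
append 8 → [6, 5, 4, 1, 6, 8]

[6, 5, 4, 1, 6, 8]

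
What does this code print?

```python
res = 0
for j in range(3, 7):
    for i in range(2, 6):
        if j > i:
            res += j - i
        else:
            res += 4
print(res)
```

j=3,i=2: 3>2, res = 0+1 = 1
j=3,i=3: not 3>3, res = 1+4 = 5
j=3,i=4: not 3>4, res = 5+4 = 9
j=3,i=5: not 3>5, res = 9+4 = 13
j=4,i=2: 4>2, res = 13+2 = 15
j=4,i=3: 4>3, res = 15+1 = 16
j=4,i=4: not 4>4, res = 16+4 = 20
j=4,i=5: not 4>5, res = 20+4 = 24
j=5,i=2: 5>2, res = 24+3 = 27
j=5,i=3: 5>3, res = 27+2 = 29
j=5,i=4: 5>4, res = 29+1 = 30
j=5,i=5: not 5>5, res = 30+4 = 34
j=6,i=2: 6>2, res = 34+4 = 38
j=6,i=3: 6>3, res = 38+3 = 41
j=6,i=4: 6>4, res = 41+2 = 43
j=6,i=5: 6>5, res = 43+1 = 44

44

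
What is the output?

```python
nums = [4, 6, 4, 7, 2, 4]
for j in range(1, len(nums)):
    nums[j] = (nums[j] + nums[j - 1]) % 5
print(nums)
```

[4, 0, 4, 1, 3, 2]

j=1: nums[1] = (6+4)%5 = 0 → [4, 0, 4, 7, 2, 4]
j=2: nums[2] = (4+0)%5 = 4 → [4, 0, 4, 7, 2, 4]
j=3: nums[3] = (7+4)%5 = 1 → [4, 0, 4, 1, 2, 4]
j=4: nums[4] = (2+1)%5 = 3 → [4, 0, 4, 1, 3, 4]
j=5: nums[5] = (4+3)%5 = 2 → [4, 0, 4, 1, 3, 2]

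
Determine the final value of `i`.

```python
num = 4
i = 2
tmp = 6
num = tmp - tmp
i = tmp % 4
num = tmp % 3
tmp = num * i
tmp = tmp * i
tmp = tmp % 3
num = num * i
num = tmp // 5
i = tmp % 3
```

0

num = 6-6 = 0
i = 6%4 = 2
num = 6%3 = 0
tmp = 0*2 = 0
tmp = 0*2 = 0
tmp = 0%3 = 0
num = 0*2 = 0
num = 0//5 = 0
i = 0%3 = 0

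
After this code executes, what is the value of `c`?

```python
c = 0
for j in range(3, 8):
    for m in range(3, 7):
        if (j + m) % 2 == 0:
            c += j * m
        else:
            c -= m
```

j=3,m=3: even sum, c = 0+9 = 9
j=3,m=4: odd sum, c = 9-4 = 5
j=3,m=5: even sum, c = 5+15 = 20
j=3,m=6: odd sum, c = 20-6 = 14
j=4,m=3: odd sum, c = 14-3 = 11
j=4,m=4: even sum, c = 11+16 = 27
j=4,m=5: odd sum, c = 27-5 = 22
j=4,m=6: even sum, c = 22+24 = 46
j=5,m=3: even sum, c = 46+15 = 61
j=5,m=4: odd sum, c = 61-4 = 57
j=5,m=5: even sum, c = 57+25 = 82
j=5,m=6: odd sum, c = 82-6 = 76
j=6,m=3: odd sum, c = 76-3 = 73
j=6,m=4: even sum, c = 73+24 = 97
j=6,m=5: odd sum, c = 97-5 = 92
j=6,m=6: even sum, c = 92+36 = 128
j=7,m=3: even sum, c = 128+21 = 149
j=7,m=4: odd sum, c = 149-4 = 145
j=7,m=5: even sum, c = 145+35 = 180
j=7,m=6: odd sum, c = 180-6 = 174

174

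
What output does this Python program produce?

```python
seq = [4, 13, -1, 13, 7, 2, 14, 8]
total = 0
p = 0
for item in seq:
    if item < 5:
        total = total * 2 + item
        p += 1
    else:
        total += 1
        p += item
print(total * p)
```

item=4: <5, total = 0*2+4 = 4; p=1
item=13: not <5, total = 4+1 = 5; p=14
item=-1: <5, total = 5*2+(-1) = 9; p=15
item=13: not <5, total = 9+1 = 10; p=28
item=7: not <5, total = 10+1 = 11; p=35
item=2: <5, total = 11*2+2 = 24; p=36
item=14: not <5, total = 24+1 = 25; p=50
item=8: not <5, total = 25+1 = 26; p=58
total*p = 26*58 = 1508

1508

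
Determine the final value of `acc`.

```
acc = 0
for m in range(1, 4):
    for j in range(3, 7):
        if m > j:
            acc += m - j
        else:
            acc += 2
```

24

m=1,j=3: not 1>3, acc = 0+2 = 2
m=1,j=4: not 1>4, acc = 2+2 = 4
m=1,j=5: not 1>5, acc = 4+2 = 6
m=1,j=6: not 1>6, acc = 6+2 = 8
m=2,j=3: not 2>3, acc = 8+2 = 10
m=2,j=4: not 2>4, acc = 10+2 = 12
m=2,j=5: not 2>5, acc = 12+2 = 14
m=2,j=6: not 2>6, acc = 14+2 = 16
m=3,j=3: not 3>3, acc = 16+2 = 18
m=3,j=4: not 3>4, acc = 18+2 = 20
m=3,j=5: not 3>5, acc = 20+2 = 22
m=3,j=6: not 3>6, acc = 22+2 = 24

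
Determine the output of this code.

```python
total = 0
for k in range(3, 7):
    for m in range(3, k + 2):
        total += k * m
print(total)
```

309

k=3,m=3: total = 0+9 = 9
k=3,m=4: total = 9+12 = 21
k=4,m=3: total = 21+12 = 33
k=4,m=4: total = 33+16 = 49
k=4,m=5: total = 49+20 = 69
k=5,m=3: total = 69+15 = 84
k=5,m=4: total = 84+20 = 104
k=5,m=5: total = 104+25 = 129
k=5,m=6: total = 129+30 = 159
k=6,m=3: total = 159+18 = 177
k=6,m=4: total = 177+24 = 201
k=6,m=5: total = 201+30 = 231
k=6,m=6: total = 231+36 = 267
k=6,m=7: total = 267+42 = 309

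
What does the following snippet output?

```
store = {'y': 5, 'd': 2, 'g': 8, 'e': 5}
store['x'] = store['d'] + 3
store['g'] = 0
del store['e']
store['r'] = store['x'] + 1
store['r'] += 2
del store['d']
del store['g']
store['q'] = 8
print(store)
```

store['x'] = store['d']+3 = 5 → {'y': 5, 'd': 2, 'g': 8, 'e': 5, 'x': 5}
store['g'] = 0 → {'y': 5, 'd': 2, 'g': 0, 'e': 5, 'x': 5}
del 'e' → {'y': 5, 'd': 2, 'g': 0, 'x': 5}
store['r'] = store['x']+1 = 6 → {'y': 5, 'd': 2, 'g': 0, 'x': 5, 'r': 6}
store['r'] = 6+2 = 8 → {'y': 5, 'd': 2, 'g': 0, 'x': 5, 'r': 8}
del 'd' → {'y': 5, 'g': 0, 'x': 5, 'r': 8}
del 'g' → {'y': 5, 'x': 5, 'r': 8}
store['q'] = 8 → {'y': 5, 'x': 5, 'r': 8, 'q': 8}

{'y': 5, 'x': 5, 'r': 8, 'q': 8}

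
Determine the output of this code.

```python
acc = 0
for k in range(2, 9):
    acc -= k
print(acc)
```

k=2: acc = 0-2 = -2
k=3: acc = (-2)-3 = -5
k=4: acc = (-5)-4 = -9
k=5: acc = (-9)-5 = -14
k=6: acc = (-14)-6 = -20
k=7: acc = (-20)-7 = -27
k=8: acc = (-27)-8 = -35

-35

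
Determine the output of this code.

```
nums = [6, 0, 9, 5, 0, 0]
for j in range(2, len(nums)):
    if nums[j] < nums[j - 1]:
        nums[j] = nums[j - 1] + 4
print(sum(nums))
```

66

j=2: 9>=0, unchanged → [6, 0, 9, 5, 0, 0]
j=3: 5<9, nums[3] = 9+4 = 13 → [6, 0, 9, 13, 0, 0]
j=4: 0<13, nums[4] = 13+4 = 17 → [6, 0, 9, 13, 17, 0]
j=5: 0<17, nums[5] = 17+4 = 21 → [6, 0, 9, 13, 17, 21]
sum = 66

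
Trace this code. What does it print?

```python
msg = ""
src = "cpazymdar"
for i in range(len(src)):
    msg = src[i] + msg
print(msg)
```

radmyzapc

i=0: prepend 'c' → 'c'
i=1: prepend 'p' → 'pc'
i=2: prepend 'a' → 'apc'
i=3: prepend 'z' → 'zapc'
i=4: prepend 'y' → 'yzapc'
i=5: prepend 'm' → 'myzapc'
i=6: prepend 'd' → 'dmyzapc'
i=7: prepend 'a' → 'admyzapc'
i=8: prepend 'r' → 'radmyzapc'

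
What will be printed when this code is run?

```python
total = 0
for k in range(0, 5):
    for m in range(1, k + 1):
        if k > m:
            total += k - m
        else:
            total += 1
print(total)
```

k=1,m=1: not 1>1, total = 0+1 = 1
k=2,m=1: 2>1, total = 1+1 = 2
k=2,m=2: not 2>2, total = 2+1 = 3
k=3,m=1: 3>1, total = 3+2 = 5
k=3,m=2: 3>2, total = 5+1 = 6
k=3,m=3: not 3>3, total = 6+1 = 7
k=4,m=1: 4>1, total = 7+3 = 10
k=4,m=2: 4>2, total = 10+2 = 12
k=4,m=3: 4>3, total = 12+1 = 13
k=4,m=4: not 4>4, total = 13+1 = 14

14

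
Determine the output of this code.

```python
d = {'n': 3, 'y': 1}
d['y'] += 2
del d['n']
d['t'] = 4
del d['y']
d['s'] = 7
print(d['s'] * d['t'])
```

d['y'] = 1+2 = 3 → {'n': 3, 'y': 3}
del 'n' → {'y': 3}
d['t'] = 4 → {'y': 3, 't': 4}
del 'y' → {'t': 4}
d['s'] = 7 → {'t': 4, 's': 7}
d['s']*d['t'] = 7*4 = 28

28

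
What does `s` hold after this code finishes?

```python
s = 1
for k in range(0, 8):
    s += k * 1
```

29

k=0: s = 1+0*1 = 1
k=1: s = 1+1*1 = 2
k=2: s = 2+2*1 = 4
k=3: s = 4+3*1 = 7
k=4: s = 7+4*1 = 11
k=5: s = 11+5*1 = 16
k=6: s = 16+6*1 = 22
k=7: s = 22+7*1 = 29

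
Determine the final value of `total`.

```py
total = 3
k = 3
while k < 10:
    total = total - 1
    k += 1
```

-4

k=3: total = 3-1 = 2
k=4: total = 2-1 = 1
k=5: total = 1-1 = 0
k=6: total = 0-1 = -1
k=7: total = (-1)-1 = -2
k=8: total = (-2)-1 = -3
k=9: total = (-3)-1 = -4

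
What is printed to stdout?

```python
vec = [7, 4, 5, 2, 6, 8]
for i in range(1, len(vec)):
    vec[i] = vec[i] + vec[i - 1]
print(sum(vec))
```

i=1: vec[1] = 4+7 = 11 → [7, 11, 5, 2, 6, 8]
i=2: vec[2] = 5+11 = 16 → [7, 11, 16, 2, 6, 8]
i=3: vec[3] = 2+16 = 18 → [7, 11, 16, 18, 6, 8]
i=4: vec[4] = 6+18 = 24 → [7, 11, 16, 18, 24, 8]
i=5: vec[5] = 8+24 = 32 → [7, 11, 16, 18, 24, 32]
sum = 108

108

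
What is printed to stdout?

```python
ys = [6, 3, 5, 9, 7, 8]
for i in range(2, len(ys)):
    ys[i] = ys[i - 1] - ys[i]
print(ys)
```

i=2: ys[2] = 3-5 = -2 → [6, 3, -2, 9, 7, 8]
i=3: ys[3] = (-2)-9 = -11 → [6, 3, -2, -11, 7, 8]
i=4: ys[4] = (-11)-7 = -18 → [6, 3, -2, -11, -18, 8]
i=5: ys[5] = (-18)-8 = -26 → [6, 3, -2, -11, -18, -26]

[6, 3, -2, -11, -18, -26]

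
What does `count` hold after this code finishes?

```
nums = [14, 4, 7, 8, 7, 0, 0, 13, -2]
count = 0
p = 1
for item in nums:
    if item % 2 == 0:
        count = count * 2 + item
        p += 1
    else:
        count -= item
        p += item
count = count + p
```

414

item=14: even, count = 0*2+14 = 14; p=2
item=4: even, count = 14*2+4 = 32; p=3
item=7: not even, count = 32-7 = 25; p=10
item=8: even, count = 25*2+8 = 58; p=11
item=7: not even, count = 58-7 = 51; p=18
item=0: even, count = 51*2+0 = 102; p=19
item=0: even, count = 102*2+0 = 204; p=20
item=13: not even, count = 204-13 = 191; p=33
item=-2: even, count = 191*2+(-2) = 380; p=34
count+p = 380+34 = 414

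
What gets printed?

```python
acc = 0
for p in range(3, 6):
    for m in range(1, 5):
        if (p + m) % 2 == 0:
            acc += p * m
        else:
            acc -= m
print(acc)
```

p=3,m=1: even sum, acc = 0+3 = 3
p=3,m=2: odd sum, acc = 3-2 = 1
p=3,m=3: even sum, acc = 1+9 = 10
p=3,m=4: odd sum, acc = 10-4 = 6
p=4,m=1: odd sum, acc = 6-1 = 5
p=4,m=2: even sum, acc = 5+8 = 13
p=4,m=3: odd sum, acc = 13-3 = 10
p=4,m=4: even sum, acc = 10+16 = 26
p=5,m=1: even sum, acc = 26+5 = 31
p=5,m=2: odd sum, acc = 31-2 = 29
p=5,m=3: even sum, acc = 29+15 = 44
p=5,m=4: odd sum, acc = 44-4 = 40

40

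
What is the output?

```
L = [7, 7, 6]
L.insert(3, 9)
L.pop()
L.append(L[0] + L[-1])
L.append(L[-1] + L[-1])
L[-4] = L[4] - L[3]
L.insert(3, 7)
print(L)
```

[7, 13, 6, 7, 13, 26]

insert 9 at 3 → [7, 7, 6, 9]
pop() removes 9 → [7, 7, 6]
append L[0]+L[-1] = 7+6 = 13 → [7, 7, 6, 13]
append L[-1]+L[-1] = 13+13 = 26 → [7, 7, 6, 13, 26]
L[-4] = L[4]-L[3] = 26-13 = 13 → [7, 13, 6, 13, 26]
insert 7 at 3 → [7, 13, 6, 7, 13, 26]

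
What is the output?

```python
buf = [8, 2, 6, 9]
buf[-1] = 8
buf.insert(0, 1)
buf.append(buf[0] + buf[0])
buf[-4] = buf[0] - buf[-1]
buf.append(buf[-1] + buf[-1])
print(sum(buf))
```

buf[-1] = 8 → [8, 2, 6, 8]
insert 1 at 0 → [1, 8, 2, 6, 8]
append buf[0]+buf[0] = 1+1 = 2 → [1, 8, 2, 6, 8, 2]
buf[-4] = buf[0]-buf[-1] = 1-2 = -1 → [1, 8, -1, 6, 8, 2]
append buf[-1]+buf[-1] = 2+2 = 4 → [1, 8, -1, 6, 8, 2, 4]
sum = 28

28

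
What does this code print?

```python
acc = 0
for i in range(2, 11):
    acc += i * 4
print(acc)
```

216

i=2: acc = 0+2*4 = 8
i=3: acc = 8+3*4 = 20
i=4: acc = 20+4*4 = 36
i=5: acc = 36+5*4 = 56
i=6: acc = 56+6*4 = 80
i=7: acc = 80+7*4 = 108
i=8: acc = 108+8*4 = 140
i=9: acc = 140+9*4 = 176
i=10: acc = 176+10*4 = 216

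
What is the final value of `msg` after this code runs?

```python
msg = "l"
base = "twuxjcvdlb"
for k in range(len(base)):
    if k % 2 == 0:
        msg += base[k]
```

k=0: add 't' → 'lt'
k=1: skip
k=2: add 'u' → 'ltu'
k=3: skip
k=4: add 'j' → 'ltuj'
k=5: skip
k=6: add 'v' → 'ltujv'
k=7: skip
k=8: add 'l' → 'ltujvl'
k=9: skip

'ltujvl'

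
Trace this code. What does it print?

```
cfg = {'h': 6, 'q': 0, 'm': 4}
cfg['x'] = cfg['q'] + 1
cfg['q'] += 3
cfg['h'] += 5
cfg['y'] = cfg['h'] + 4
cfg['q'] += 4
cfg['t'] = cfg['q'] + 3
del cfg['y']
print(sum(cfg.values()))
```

33

cfg['x'] = cfg['q']+1 = 1 → {'h': 6, 'q': 0, 'm': 4, 'x': 1}
cfg['q'] = 0+3 = 3 → {'h': 6, 'q': 3, 'm': 4, 'x': 1}
cfg['h'] = 6+5 = 11 → {'h': 11, 'q': 3, 'm': 4, 'x': 1}
cfg['y'] = cfg['h']+4 = 15 → {'h': 11, 'q': 3, 'm': 4, 'x': 1, 'y': 15}
cfg['q'] = 3+4 = 7 → {'h': 11, 'q': 7, 'm': 4, 'x': 1, 'y': 15}
cfg['t'] = cfg['q']+3 = 10 → {'h': 11, 'q': 7, 'm': 4, 'x': 1, 'y': 15, 't': 10}
del 'y' → {'h': 11, 'q': 7, 'm': 4, 'x': 1, 't': 10}
sum of values = 33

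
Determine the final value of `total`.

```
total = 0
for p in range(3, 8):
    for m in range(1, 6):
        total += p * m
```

p=3,m=1: total = 0+3 = 3
p=3,m=2: total = 3+6 = 9
p=3,m=3: total = 9+9 = 18
p=3,m=4: total = 18+12 = 30
p=3,m=5: total = 30+15 = 45
p=4,m=1: total = 45+4 = 49
p=4,m=2: total = 49+8 = 57
p=4,m=3: total = 57+12 = 69
p=4,m=4: total = 69+16 = 85
p=4,m=5: total = 85+20 = 105
p=5,m=1: total = 105+5 = 110
p=5,m=2: total = 110+10 = 120
p=5,m=3: total = 120+15 = 135
p=5,m=4: total = 135+20 = 155
p=5,m=5: total = 155+25 = 180
p=6,m=1: total = 180+6 = 186
p=6,m=2: total = 186+12 = 198
p=6,m=3: total = 198+18 = 216
p=6,m=4: total = 216+24 = 240
p=6,m=5: total = 240+30 = 270
p=7,m=1: total = 270+7 = 277
p=7,m=2: total = 277+14 = 291
p=7,m=3: total = 291+21 = 312
p=7,m=4: total = 312+28 = 340
p=7,m=5: total = 340+35 = 375

375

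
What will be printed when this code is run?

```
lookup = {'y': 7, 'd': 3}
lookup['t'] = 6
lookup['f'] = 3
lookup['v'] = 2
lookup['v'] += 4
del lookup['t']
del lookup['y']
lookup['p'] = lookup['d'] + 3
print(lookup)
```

{'d': 3, 'f': 3, 'v': 6, 'p': 6}

lookup['t'] = 6 → {'y': 7, 'd': 3, 't': 6}
lookup['f'] = 3 → {'y': 7, 'd': 3, 't': 6, 'f': 3}
lookup['v'] = 2 → {'y': 7, 'd': 3, 't': 6, 'f': 3, 'v': 2}
lookup['v'] = 2+4 = 6 → {'y': 7, 'd': 3, 't': 6, 'f': 3, 'v': 6}
del 't' → {'y': 7, 'd': 3, 'f': 3, 'v': 6}
del 'y' → {'d': 3, 'f': 3, 'v': 6}
lookup['p'] = lookup['d']+3 = 6 → {'d': 3, 'f': 3, 'v': 6, 'p': 6}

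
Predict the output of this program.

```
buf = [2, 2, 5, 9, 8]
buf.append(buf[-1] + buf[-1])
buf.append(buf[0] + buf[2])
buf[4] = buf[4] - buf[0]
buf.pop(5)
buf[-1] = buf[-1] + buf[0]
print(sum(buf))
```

33

append buf[-1]+buf[-1] = 8+8 = 16 → [2, 2, 5, 9, 8, 16]
append buf[0]+buf[2] = 2+5 = 7 → [2, 2, 5, 9, 8, 16, 7]
buf[4] = buf[4]-buf[0] = 8-2 = 6 → [2, 2, 5, 9, 6, 16, 7]
pop(5) removes 16 → [2, 2, 5, 9, 6, 7]
buf[-1] = buf[-1]+buf[0] = 7+2 = 9 → [2, 2, 5, 9, 6, 9]
sum = 33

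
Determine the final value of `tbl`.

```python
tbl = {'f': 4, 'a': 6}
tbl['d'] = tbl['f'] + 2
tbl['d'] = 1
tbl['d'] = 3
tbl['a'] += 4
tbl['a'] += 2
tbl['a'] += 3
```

{'f': 4, 'a': 15, 'd': 3}

tbl['d'] = tbl['f']+2 = 6 → {'f': 4, 'a': 6, 'd': 6}
tbl['d'] = 1 → {'f': 4, 'a': 6, 'd': 1}
tbl['d'] = 3 → {'f': 4, 'a': 6, 'd': 3}
tbl['a'] = 6+4 = 10 → {'f': 4, 'a': 10, 'd': 3}
tbl['a'] = 10+2 = 12 → {'f': 4, 'a': 12, 'd': 3}
tbl['a'] = 12+3 = 15 → {'f': 4, 'a': 15, 'd': 3}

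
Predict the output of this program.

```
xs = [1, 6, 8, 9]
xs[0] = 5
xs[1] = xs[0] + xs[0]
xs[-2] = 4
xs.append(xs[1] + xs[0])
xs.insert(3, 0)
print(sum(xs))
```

xs[0] = 5 → [5, 6, 8, 9]
xs[1] = xs[0]+xs[0] = 5+5 = 10 → [5, 10, 8, 9]
xs[-2] = 4 → [5, 10, 4, 9]
append xs[1]+xs[0] = 10+5 = 15 → [5, 10, 4, 9, 15]
insert 0 at 3 → [5, 10, 4, 0, 9, 15]
sum = 43

43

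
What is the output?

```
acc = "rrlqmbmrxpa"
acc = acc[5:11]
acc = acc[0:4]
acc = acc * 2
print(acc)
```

slice [5:11] → 'bmrxpa'
slice [0:4] → 'bmrx'
repeat ×2 → 'bmrxbmrx'

bmrxbmrx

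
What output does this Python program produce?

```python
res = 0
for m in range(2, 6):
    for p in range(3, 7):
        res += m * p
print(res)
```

252

m=2,p=3: res = 0+6 = 6
m=2,p=4: res = 6+8 = 14
m=2,p=5: res = 14+10 = 24
m=2,p=6: res = 24+12 = 36
m=3,p=3: res = 36+9 = 45
m=3,p=4: res = 45+12 = 57
m=3,p=5: res = 57+15 = 72
m=3,p=6: res = 72+18 = 90
m=4,p=3: res = 90+12 = 102
m=4,p=4: res = 102+16 = 118
m=4,p=5: res = 118+20 = 138
m=4,p=6: res = 138+24 = 162
m=5,p=3: res = 162+15 = 177
m=5,p=4: res = 177+20 = 197
m=5,p=5: res = 197+25 = 222
m=5,p=6: res = 222+30 = 252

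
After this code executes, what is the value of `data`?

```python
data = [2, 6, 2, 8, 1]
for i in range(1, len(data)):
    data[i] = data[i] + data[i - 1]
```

i=1: data[1] = 6+2 = 8 → [2, 8, 2, 8, 1]
i=2: data[2] = 2+8 = 10 → [2, 8, 10, 8, 1]
i=3: data[3] = 8+10 = 18 → [2, 8, 10, 18, 1]
i=4: data[4] = 1+18 = 19 → [2, 8, 10, 18, 19]

[2, 8, 10, 18, 19]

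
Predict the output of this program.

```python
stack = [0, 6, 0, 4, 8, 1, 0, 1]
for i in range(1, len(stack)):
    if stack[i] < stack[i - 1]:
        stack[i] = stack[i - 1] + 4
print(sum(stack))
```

126

i=1: 6>=0, unchanged → [0, 6, 0, 4, 8, 1, 0, 1]
i=2: 0<6, stack[2] = 6+4 = 10 → [0, 6, 10, 4, 8, 1, 0, 1]
i=3: 4<10, stack[3] = 10+4 = 14 → [0, 6, 10, 14, 8, 1, 0, 1]
i=4: 8<14, stack[4] = 14+4 = 18 → [0, 6, 10, 14, 18, 1, 0, 1]
i=5: 1<18, stack[5] = 18+4 = 22 → [0, 6, 10, 14, 18, 22, 0, 1]
i=6: 0<22, stack[6] = 22+4 = 26 → [0, 6, 10, 14, 18, 22, 26, 1]
i=7: 1<26, stack[7] = 26+4 = 30 → [0, 6, 10, 14, 18, 22, 26, 30]
sum = 126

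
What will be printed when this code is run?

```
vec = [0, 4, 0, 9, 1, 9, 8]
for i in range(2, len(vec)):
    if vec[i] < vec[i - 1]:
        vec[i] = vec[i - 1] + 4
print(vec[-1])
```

21

i=2: 0<4, vec[2] = 4+4 = 8 → [0, 4, 8, 9, 1, 9, 8]
i=3: 9>=8, unchanged → [0, 4, 8, 9, 1, 9, 8]
i=4: 1<9, vec[4] = 9+4 = 13 → [0, 4, 8, 9, 13, 9, 8]
i=5: 9<13, vec[5] = 13+4 = 17 → [0, 4, 8, 9, 13, 17, 8]
i=6: 8<17, vec[6] = 17+4 = 21 → [0, 4, 8, 9, 13, 17, 21]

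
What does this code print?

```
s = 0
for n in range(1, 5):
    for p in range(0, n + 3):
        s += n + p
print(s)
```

112

n=1,p=0: s = 0+1 = 1
n=1,p=1: s = 1+2 = 3
n=1,p=2: s = 3+3 = 6
n=1,p=3: s = 6+4 = 10
n=2,p=0: s = 10+2 = 12
n=2,p=1: s = 12+3 = 15
n=2,p=2: s = 15+4 = 19
n=2,p=3: s = 19+5 = 24
n=2,p=4: s = 24+6 = 30
n=3,p=0: s = 30+3 = 33
n=3,p=1: s = 33+4 = 37
n=3,p=2: s = 37+5 = 42
n=3,p=3: s = 42+6 = 48
n=3,p=4: s = 48+7 = 55
n=3,p=5: s = 55+8 = 63
n=4,p=0: s = 63+4 = 67
n=4,p=1: s = 67+5 = 72
n=4,p=2: s = 72+6 = 78
n=4,p=3: s = 78+7 = 85
n=4,p=4: s = 85+8 = 93
n=4,p=5: s = 93+9 = 102
n=4,p=6: s = 102+10 = 112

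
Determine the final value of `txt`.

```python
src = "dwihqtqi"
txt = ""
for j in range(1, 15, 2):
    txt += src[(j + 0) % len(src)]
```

j=1: add src[1]='w' → 'w'
j=3: add src[3]='h' → 'wh'
j=5: add src[5]='t' → 'wht'
j=7: add src[7]='i' → 'whti'
j=9: add src[1]='w' → 'whtiw'
j=11: add src[3]='h' → 'whtiwh'
j=13: add src[5]='t' → 'whtiwht'

'whtiwht'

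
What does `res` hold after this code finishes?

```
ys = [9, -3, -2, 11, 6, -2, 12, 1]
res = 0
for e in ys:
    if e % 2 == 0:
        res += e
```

e=9: not even
e=-3: not even
e=-2: even, res = 0+(-2) = -2
e=11: not even
e=6: even, res = (-2)+6 = 4
e=-2: even, res = 4+(-2) = 2
e=12: even, res = 2+12 = 14
e=1: not even

14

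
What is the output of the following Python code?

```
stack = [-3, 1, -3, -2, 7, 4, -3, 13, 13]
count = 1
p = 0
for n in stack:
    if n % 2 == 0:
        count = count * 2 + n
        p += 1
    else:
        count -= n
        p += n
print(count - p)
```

n=-3: not even, count = 1-(-3) = 4; p=-3
n=1: not even, count = 4-1 = 3; p=-2
n=-3: not even, count = 3-(-3) = 6; p=-5
n=-2: even, count = 6*2+(-2) = 10; p=-4
n=7: not even, count = 10-7 = 3; p=3
n=4: even, count = 3*2+4 = 10; p=4
n=-3: not even, count = 10-(-3) = 13; p=1
n=13: not even, count = 13-13 = 0; p=14
n=13: not even, count = 0-13 = -13; p=27
count-p = (-13)-27 = -40

-40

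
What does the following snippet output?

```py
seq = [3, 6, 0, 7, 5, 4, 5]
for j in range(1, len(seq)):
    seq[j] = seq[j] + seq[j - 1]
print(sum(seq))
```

113

j=1: seq[1] = 6+3 = 9 → [3, 9, 0, 7, 5, 4, 5]
j=2: seq[2] = 0+9 = 9 → [3, 9, 9, 7, 5, 4, 5]
j=3: seq[3] = 7+9 = 16 → [3, 9, 9, 16, 5, 4, 5]
j=4: seq[4] = 5+16 = 21 → [3, 9, 9, 16, 21, 4, 5]
j=5: seq[5] = 4+21 = 25 → [3, 9, 9, 16, 21, 25, 5]
j=6: seq[6] = 5+25 = 30 → [3, 9, 9, 16, 21, 25, 30]
sum = 113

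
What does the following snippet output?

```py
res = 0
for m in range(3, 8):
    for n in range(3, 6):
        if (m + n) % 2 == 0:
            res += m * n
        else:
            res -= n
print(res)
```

m=3,n=3: even sum, res = 0+9 = 9
m=3,n=4: odd sum, res = 9-4 = 5
m=3,n=5: even sum, res = 5+15 = 20
m=4,n=3: odd sum, res = 20-3 = 17
m=4,n=4: even sum, res = 17+16 = 33
m=4,n=5: odd sum, res = 33-5 = 28
m=5,n=3: even sum, res = 28+15 = 43
m=5,n=4: odd sum, res = 43-4 = 39
m=5,n=5: even sum, res = 39+25 = 64
m=6,n=3: odd sum, res = 64-3 = 61
m=6,n=4: even sum, res = 61+24 = 85
m=6,n=5: odd sum, res = 85-5 = 80
m=7,n=3: even sum, res = 80+21 = 101
m=7,n=4: odd sum, res = 101-4 = 97
m=7,n=5: even sum, res = 97+35 = 132

132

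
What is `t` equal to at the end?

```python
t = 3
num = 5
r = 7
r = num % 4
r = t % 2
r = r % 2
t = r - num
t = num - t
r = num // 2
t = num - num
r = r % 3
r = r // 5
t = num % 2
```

1

r = 5%4 = 1
r = 3%2 = 1
r = 1%2 = 1
t = 1-5 = -4
t = 5-(-4) = 9
r = 5//2 = 2
t = 5-5 = 0
r = 2%3 = 2
r = 2//5 = 0
t = 5%2 = 1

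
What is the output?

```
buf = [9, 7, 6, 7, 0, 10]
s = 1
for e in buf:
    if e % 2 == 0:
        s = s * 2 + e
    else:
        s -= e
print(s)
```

-114

e=9: not even, s = 1-9 = -8
e=7: not even, s = (-8)-7 = -15
e=6: even, s = (-15)*2+6 = -24
e=7: not even, s = (-24)-7 = -31
e=0: even, s = (-31)*2+0 = -62
e=10: even, s = (-62)*2+10 = -114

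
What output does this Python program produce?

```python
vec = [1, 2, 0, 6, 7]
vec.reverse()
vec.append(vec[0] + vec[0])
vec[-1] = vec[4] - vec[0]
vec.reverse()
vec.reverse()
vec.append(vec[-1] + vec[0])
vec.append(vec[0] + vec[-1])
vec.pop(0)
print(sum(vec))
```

12

reverse → [7, 6, 0, 2, 1]
append vec[0]+vec[0] = 7+7 = 14 → [7, 6, 0, 2, 1, 14]
vec[-1] = vec[4]-vec[0] = 1-7 = -6 → [7, 6, 0, 2, 1, -6]
reverse → [-6, 1, 2, 0, 6, 7]
reverse → [7, 6, 0, 2, 1, -6]
append vec[-1]+vec[0] = (-6)+7 = 1 → [7, 6, 0, 2, 1, -6, 1]
append vec[0]+vec[-1] = 7+1 = 8 → [7, 6, 0, 2, 1, -6, 1, 8]
pop(0) removes 7 → [6, 0, 2, 1, -6, 1, 8]
sum = 12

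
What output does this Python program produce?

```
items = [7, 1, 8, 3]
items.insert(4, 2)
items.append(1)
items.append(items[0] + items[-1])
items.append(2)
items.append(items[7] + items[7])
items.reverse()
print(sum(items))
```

36

insert 2 at 4 → [7, 1, 8, 3, 2]
append 1 → [7, 1, 8, 3, 2, 1]
append items[0]+items[-1] = 7+1 = 8 → [7, 1, 8, 3, 2, 1, 8]
append 2 → [7, 1, 8, 3, 2, 1, 8, 2]
append items[7]+items[7] = 2+2 = 4 → [7, 1, 8, 3, 2, 1, 8, 2, 4]
reverse → [4, 2, 8, 1, 2, 3, 8, 1, 7]
sum = 36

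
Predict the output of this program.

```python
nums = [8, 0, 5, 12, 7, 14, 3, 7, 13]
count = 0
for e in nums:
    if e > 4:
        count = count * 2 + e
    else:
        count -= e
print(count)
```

e=8: >4, count = 0*2+8 = 8
e=0: not >4, count = 8-0 = 8
e=5: >4, count = 8*2+5 = 21
e=12: >4, count = 21*2+12 = 54
e=7: >4, count = 54*2+7 = 115
e=14: >4, count = 115*2+14 = 244
e=3: not >4, count = 244-3 = 241
e=7: >4, count = 241*2+7 = 489
e=13: >4, count = 489*2+13 = 991

991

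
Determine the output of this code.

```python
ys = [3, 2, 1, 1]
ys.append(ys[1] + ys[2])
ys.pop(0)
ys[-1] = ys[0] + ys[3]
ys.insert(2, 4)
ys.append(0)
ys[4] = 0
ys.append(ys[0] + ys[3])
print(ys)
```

append ys[1]+ys[2] = 2+1 = 3 → [3, 2, 1, 1, 3]
pop(0) removes 3 → [2, 1, 1, 3]
ys[-1] = ys[0]+ys[3] = 2+3 = 5 → [2, 1, 1, 5]
insert 4 at 2 → [2, 1, 4, 1, 5]
append 0 → [2, 1, 4, 1, 5, 0]
ys[4] = 0 → [2, 1, 4, 1, 0, 0]
append ys[0]+ys[3] = 2+1 = 3 → [2, 1, 4, 1, 0, 0, 3]

[2, 1, 4, 1, 0, 0, 3]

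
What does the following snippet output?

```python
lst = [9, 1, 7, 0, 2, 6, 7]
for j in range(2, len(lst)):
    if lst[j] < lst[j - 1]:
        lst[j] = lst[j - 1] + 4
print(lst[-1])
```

23

j=2: 7>=1, unchanged → [9, 1, 7, 0, 2, 6, 7]
j=3: 0<7, lst[3] = 7+4 = 11 → [9, 1, 7, 11, 2, 6, 7]
j=4: 2<11, lst[4] = 11+4 = 15 → [9, 1, 7, 11, 15, 6, 7]
j=5: 6<15, lst[5] = 15+4 = 19 → [9, 1, 7, 11, 15, 19, 7]
j=6: 7<19, lst[6] = 19+4 = 23 → [9, 1, 7, 11, 15, 19, 23]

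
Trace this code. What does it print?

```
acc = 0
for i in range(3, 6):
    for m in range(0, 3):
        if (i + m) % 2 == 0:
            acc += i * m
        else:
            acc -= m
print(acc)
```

11

i=3,m=0: odd sum, acc = 0-0 = 0
i=3,m=1: even sum, acc = 0+3 = 3
i=3,m=2: odd sum, acc = 3-2 = 1
i=4,m=0: even sum, acc = 1+0 = 1
i=4,m=1: odd sum, acc = 1-1 = 0
i=4,m=2: even sum, acc = 0+8 = 8
i=5,m=0: odd sum, acc = 8-0 = 8
i=5,m=1: even sum, acc = 8+5 = 13
i=5,m=2: odd sum, acc = 13-2 = 11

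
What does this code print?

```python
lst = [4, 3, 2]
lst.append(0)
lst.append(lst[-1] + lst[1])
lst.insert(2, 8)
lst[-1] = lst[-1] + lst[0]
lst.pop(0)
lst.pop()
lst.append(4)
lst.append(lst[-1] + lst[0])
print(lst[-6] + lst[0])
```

6

append 0 → [4, 3, 2, 0]
append lst[-1]+lst[1] = 0+3 = 3 → [4, 3, 2, 0, 3]
insert 8 at 2 → [4, 3, 8, 2, 0, 3]
lst[-1] = lst[-1]+lst[0] = 3+4 = 7 → [4, 3, 8, 2, 0, 7]
pop(0) removes 4 → [3, 8, 2, 0, 7]
pop() removes 7 → [3, 8, 2, 0]
append 4 → [3, 8, 2, 0, 4]
append lst[-1]+lst[0] = 4+3 = 7 → [3, 8, 2, 0, 4, 7]
lst[-6]+lst[0] = 3+3 = 6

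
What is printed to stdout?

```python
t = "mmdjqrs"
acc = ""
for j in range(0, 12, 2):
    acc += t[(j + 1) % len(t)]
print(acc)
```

j=0: add t[1]='m' → 'm'
j=2: add t[3]='j' → 'mj'
j=4: add t[5]='r' → 'mjr'
j=6: add t[0]='m' → 'mjrm'
j=8: add t[2]='d' → 'mjrmd'
j=10: add t[4]='q' → 'mjrmdq'

mjrmdq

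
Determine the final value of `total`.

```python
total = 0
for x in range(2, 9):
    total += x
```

x=2: total = 0+2 = 2
x=3: total = 2+3 = 5
x=4: total = 5+4 = 9
x=5: total = 9+5 = 14
x=6: total = 14+6 = 20
x=7: total = 20+7 = 27
x=8: total = 27+8 = 35

35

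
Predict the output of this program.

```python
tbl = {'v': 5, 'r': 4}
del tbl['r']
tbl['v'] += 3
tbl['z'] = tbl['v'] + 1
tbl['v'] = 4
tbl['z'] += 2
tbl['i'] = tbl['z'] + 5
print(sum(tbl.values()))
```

del 'r' → {'v': 5}
tbl['v'] = 5+3 = 8 → {'v': 8}
tbl['z'] = tbl['v']+1 = 9 → {'v': 8, 'z': 9}
tbl['v'] = 4 → {'v': 4, 'z': 9}
tbl['z'] = 9+2 = 11 → {'v': 4, 'z': 11}
tbl['i'] = tbl['z']+5 = 16 → {'v': 4, 'z': 11, 'i': 16}
sum of values = 31

31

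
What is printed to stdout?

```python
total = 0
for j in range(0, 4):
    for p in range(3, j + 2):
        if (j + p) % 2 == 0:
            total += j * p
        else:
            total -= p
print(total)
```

j=2,p=3: odd sum, total = 0-3 = -3
j=3,p=3: even sum, total = (-3)+9 = 6
j=3,p=4: odd sum, total = 6-4 = 2

2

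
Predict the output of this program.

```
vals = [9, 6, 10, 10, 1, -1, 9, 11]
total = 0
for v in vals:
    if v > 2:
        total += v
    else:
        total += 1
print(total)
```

v=9: >2, total = 0+9 = 9
v=6: >2, total = 9+6 = 15
v=10: >2, total = 15+10 = 25
v=10: >2, total = 25+10 = 35
v=1: not >2, total = 35+1 = 36
v=-1: not >2, total = 36+1 = 37
v=9: >2, total = 37+9 = 46
v=11: >2, total = 46+11 = 57

57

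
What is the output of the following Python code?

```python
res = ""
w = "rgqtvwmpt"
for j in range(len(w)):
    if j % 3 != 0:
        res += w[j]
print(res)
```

j=0: skip
j=1: add 'g' → 'g'
j=2: add 'q' → 'gq'
j=3: skip
j=4: add 'v' → 'gqv'
j=5: add 'w' → 'gqvw'
j=6: skip
j=7: add 'p' → 'gqvwp'
j=8: add 't' → 'gqvwpt'

gqvwpt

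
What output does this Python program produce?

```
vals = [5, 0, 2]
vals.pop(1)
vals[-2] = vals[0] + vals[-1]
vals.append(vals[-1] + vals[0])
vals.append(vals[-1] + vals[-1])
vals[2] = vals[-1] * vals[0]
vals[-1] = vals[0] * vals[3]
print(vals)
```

pop(1) removes 0 → [5, 2]
vals[-2] = vals[0]+vals[-1] = 5+2 = 7 → [7, 2]
append vals[-1]+vals[0] = 2+7 = 9 → [7, 2, 9]
append vals[-1]+vals[-1] = 9+9 = 18 → [7, 2, 9, 18]
vals[2] = vals[-1]*vals[0] = 18*7 = 126 → [7, 2, 126, 18]
vals[-1] = vals[0]*vals[3] = 7*18 = 126 → [7, 2, 126, 126]

[7, 2, 126, 126]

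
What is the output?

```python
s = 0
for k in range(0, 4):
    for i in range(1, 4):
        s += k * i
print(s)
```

36

k=0,i=1: s = 0+0 = 0
k=0,i=2: s = 0+0 = 0
k=0,i=3: s = 0+0 = 0
k=1,i=1: s = 0+1 = 1
k=1,i=2: s = 1+2 = 3
k=1,i=3: s = 3+3 = 6
k=2,i=1: s = 6+2 = 8
k=2,i=2: s = 8+4 = 12
k=2,i=3: s = 12+6 = 18
k=3,i=1: s = 18+3 = 21
k=3,i=2: s = 21+6 = 27
k=3,i=3: s = 27+9 = 36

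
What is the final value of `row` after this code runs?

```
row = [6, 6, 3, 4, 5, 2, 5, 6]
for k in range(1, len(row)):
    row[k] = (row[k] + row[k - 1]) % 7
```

[6, 5, 1, 5, 3, 5, 3, 2]

k=1: row[1] = (6+6)%7 = 5 → [6, 5, 3, 4, 5, 2, 5, 6]
k=2: row[2] = (3+5)%7 = 1 → [6, 5, 1, 4, 5, 2, 5, 6]
k=3: row[3] = (4+1)%7 = 5 → [6, 5, 1, 5, 5, 2, 5, 6]
k=4: row[4] = (5+5)%7 = 3 → [6, 5, 1, 5, 3, 2, 5, 6]
k=5: row[5] = (2+3)%7 = 5 → [6, 5, 1, 5, 3, 5, 5, 6]
k=6: row[6] = (5+5)%7 = 3 → [6, 5, 1, 5, 3, 5, 3, 6]
k=7: row[7] = (6+3)%7 = 2 → [6, 5, 1, 5, 3, 5, 3, 2]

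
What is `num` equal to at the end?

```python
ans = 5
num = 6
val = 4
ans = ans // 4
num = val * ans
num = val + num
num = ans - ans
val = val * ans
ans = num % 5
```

ans = 5//4 = 1
num = 4*1 = 4
num = 4+4 = 8
num = 1-1 = 0
val = 4*1 = 4
ans = 0%5 = 0

0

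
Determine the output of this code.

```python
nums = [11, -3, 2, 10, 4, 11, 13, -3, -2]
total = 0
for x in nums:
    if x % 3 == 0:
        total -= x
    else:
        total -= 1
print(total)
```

x=11: not %3==0, total = 0-1 = -1
x=-3: %3==0, total = (-1)-(-3) = 2
x=2: not %3==0, total = 2-1 = 1
x=10: not %3==0, total = 1-1 = 0
x=4: not %3==0, total = 0-1 = -1
x=11: not %3==0, total = (-1)-1 = -2
x=13: not %3==0, total = (-2)-1 = -3
x=-3: %3==0, total = (-3)-(-3) = 0
x=-2: not %3==0, total = 0-1 = -1

-1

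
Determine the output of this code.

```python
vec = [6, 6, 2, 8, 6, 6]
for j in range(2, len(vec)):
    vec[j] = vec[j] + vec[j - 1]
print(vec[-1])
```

j=2: vec[2] = 2+6 = 8 → [6, 6, 8, 8, 6, 6]
j=3: vec[3] = 8+8 = 16 → [6, 6, 8, 16, 6, 6]
j=4: vec[4] = 6+16 = 22 → [6, 6, 8, 16, 22, 6]
j=5: vec[5] = 6+22 = 28 → [6, 6, 8, 16, 22, 28]

28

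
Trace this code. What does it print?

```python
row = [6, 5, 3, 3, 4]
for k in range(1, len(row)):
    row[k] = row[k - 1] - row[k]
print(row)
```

[6, 1, -2, -5, -9]

k=1: row[1] = 6-5 = 1 → [6, 1, 3, 3, 4]
k=2: row[2] = 1-3 = -2 → [6, 1, -2, 3, 4]
k=3: row[3] = (-2)-3 = -5 → [6, 1, -2, -5, 4]
k=4: row[4] = (-5)-4 = -9 → [6, 1, -2, -5, -9]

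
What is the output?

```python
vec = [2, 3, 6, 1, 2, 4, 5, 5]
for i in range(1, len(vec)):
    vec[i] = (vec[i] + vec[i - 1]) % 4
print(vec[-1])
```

0

i=1: vec[1] = (3+2)%4 = 1 → [2, 1, 6, 1, 2, 4, 5, 5]
i=2: vec[2] = (6+1)%4 = 3 → [2, 1, 3, 1, 2, 4, 5, 5]
i=3: vec[3] = (1+3)%4 = 0 → [2, 1, 3, 0, 2, 4, 5, 5]
i=4: vec[4] = (2+0)%4 = 2 → [2, 1, 3, 0, 2, 4, 5, 5]
i=5: vec[5] = (4+2)%4 = 2 → [2, 1, 3, 0, 2, 2, 5, 5]
i=6: vec[6] = (5+2)%4 = 3 → [2, 1, 3, 0, 2, 2, 3, 5]
i=7: vec[7] = (5+3)%4 = 0 → [2, 1, 3, 0, 2, 2, 3, 0]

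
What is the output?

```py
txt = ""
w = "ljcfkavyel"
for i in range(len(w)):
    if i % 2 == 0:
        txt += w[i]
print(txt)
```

i=0: add 'l' → 'l'
i=1: skip
i=2: add 'c' → 'lc'
i=3: skip
i=4: add 'k' → 'lck'
i=5: skip
i=6: add 'v' → 'lckv'
i=7: skip
i=8: add 'e' → 'lckve'
i=9: skip

lckve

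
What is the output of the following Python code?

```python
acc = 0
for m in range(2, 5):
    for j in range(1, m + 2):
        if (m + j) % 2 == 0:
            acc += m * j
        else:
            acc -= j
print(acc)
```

21

m=2,j=1: odd sum, acc = 0-1 = -1
m=2,j=2: even sum, acc = (-1)+4 = 3
m=2,j=3: odd sum, acc = 3-3 = 0
m=3,j=1: even sum, acc = 0+3 = 3
m=3,j=2: odd sum, acc = 3-2 = 1
m=3,j=3: even sum, acc = 1+9 = 10
m=3,j=4: odd sum, acc = 10-4 = 6
m=4,j=1: odd sum, acc = 6-1 = 5
m=4,j=2: even sum, acc = 5+8 = 13
m=4,j=3: odd sum, acc = 13-3 = 10
m=4,j=4: even sum, acc = 10+16 = 26
m=4,j=5: odd sum, acc = 26-5 = 21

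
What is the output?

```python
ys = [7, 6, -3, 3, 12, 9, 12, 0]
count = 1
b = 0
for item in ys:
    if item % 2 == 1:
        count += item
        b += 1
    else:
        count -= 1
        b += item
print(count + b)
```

47

item=7: odd, count = 1+7 = 8; b=1
item=6: not odd, count = 8-1 = 7; b=7
item=-3: odd, count = 7+(-3) = 4; b=8
item=3: odd, count = 4+3 = 7; b=9
item=12: not odd, count = 7-1 = 6; b=21
item=9: odd, count = 6+9 = 15; b=22
item=12: not odd, count = 15-1 = 14; b=34
item=0: not odd, count = 14-1 = 13; b=34
count+b = 13+34 = 47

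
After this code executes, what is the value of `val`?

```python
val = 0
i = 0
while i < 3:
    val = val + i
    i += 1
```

3

i=0: val = 0+0 = 0
i=1: val = 0+1 = 1
i=2: val = 1+2 = 3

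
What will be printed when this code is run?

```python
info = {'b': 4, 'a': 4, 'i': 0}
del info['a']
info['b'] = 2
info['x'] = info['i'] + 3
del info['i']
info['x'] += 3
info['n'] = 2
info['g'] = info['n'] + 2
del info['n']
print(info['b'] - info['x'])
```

-4

del 'a' → {'b': 4, 'i': 0}
info['b'] = 2 → {'b': 2, 'i': 0}
info['x'] = info['i']+3 = 3 → {'b': 2, 'i': 0, 'x': 3}
del 'i' → {'b': 2, 'x': 3}
info['x'] = 3+3 = 6 → {'b': 2, 'x': 6}
info['n'] = 2 → {'b': 2, 'x': 6, 'n': 2}
info['g'] = info['n']+2 = 4 → {'b': 2, 'x': 6, 'n': 2, 'g': 4}
del 'n' → {'b': 2, 'x': 6, 'g': 4}
info['b']-info['x'] = 2-6 = -4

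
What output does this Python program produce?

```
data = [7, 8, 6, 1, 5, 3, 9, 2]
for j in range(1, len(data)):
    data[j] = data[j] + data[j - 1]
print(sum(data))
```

202

j=1: data[1] = 8+7 = 15 → [7, 15, 6, 1, 5, 3, 9, 2]
j=2: data[2] = 6+15 = 21 → [7, 15, 21, 1, 5, 3, 9, 2]
j=3: data[3] = 1+21 = 22 → [7, 15, 21, 22, 5, 3, 9, 2]
j=4: data[4] = 5+22 = 27 → [7, 15, 21, 22, 27, 3, 9, 2]
j=5: data[5] = 3+27 = 30 → [7, 15, 21, 22, 27, 30, 9, 2]
j=6: data[6] = 9+30 = 39 → [7, 15, 21, 22, 27, 30, 39, 2]
j=7: data[7] = 2+39 = 41 → [7, 15, 21, 22, 27, 30, 39, 41]
sum = 202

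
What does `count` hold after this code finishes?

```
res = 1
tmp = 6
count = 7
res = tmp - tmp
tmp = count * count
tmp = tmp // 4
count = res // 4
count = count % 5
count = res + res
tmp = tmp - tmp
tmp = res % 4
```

0

res = 6-6 = 0
tmp = 7*7 = 49
tmp = 49//4 = 12
count = 0//4 = 0
count = 0%5 = 0
count = 0+0 = 0
tmp = 12-12 = 0
tmp = 0%4 = 0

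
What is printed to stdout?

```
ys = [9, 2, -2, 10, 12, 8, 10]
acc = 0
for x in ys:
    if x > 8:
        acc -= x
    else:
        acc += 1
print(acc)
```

-38

x=9: >8, acc = 0-9 = -9
x=2: not >8, acc = (-9)+1 = -8
x=-2: not >8, acc = (-8)+1 = -7
x=10: >8, acc = (-7)-10 = -17
x=12: >8, acc = (-17)-12 = -29
x=8: not >8, acc = (-29)+1 = -28
x=10: >8, acc = (-28)-10 = -38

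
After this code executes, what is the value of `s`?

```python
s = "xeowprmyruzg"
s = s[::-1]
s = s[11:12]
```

'x'

reverse → 'gzurymrpwoex'
slice [11:12] → 'x'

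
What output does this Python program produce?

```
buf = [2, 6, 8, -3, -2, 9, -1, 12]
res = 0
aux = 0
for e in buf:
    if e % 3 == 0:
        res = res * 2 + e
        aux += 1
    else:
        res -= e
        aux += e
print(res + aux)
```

e=2: not %3==0, res = 0-2 = -2; aux=2
e=6: %3==0, res = (-2)*2+6 = 2; aux=3
e=8: not %3==0, res = 2-8 = -6; aux=11
e=-3: %3==0, res = (-6)*2+(-3) = -15; aux=12
e=-2: not %3==0, res = (-15)-(-2) = -13; aux=10
e=9: %3==0, res = (-13)*2+9 = -17; aux=11
e=-1: not %3==0, res = (-17)-(-1) = -16; aux=10
e=12: %3==0, res = (-16)*2+12 = -20; aux=11
res+aux = (-20)+11 = -9

-9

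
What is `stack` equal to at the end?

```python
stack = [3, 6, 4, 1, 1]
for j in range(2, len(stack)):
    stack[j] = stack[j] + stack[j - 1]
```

[3, 6, 10, 11, 12]

j=2: stack[2] = 4+6 = 10 → [3, 6, 10, 1, 1]
j=3: stack[3] = 1+10 = 11 → [3, 6, 10, 11, 1]
j=4: stack[4] = 1+11 = 12 → [3, 6, 10, 11, 12]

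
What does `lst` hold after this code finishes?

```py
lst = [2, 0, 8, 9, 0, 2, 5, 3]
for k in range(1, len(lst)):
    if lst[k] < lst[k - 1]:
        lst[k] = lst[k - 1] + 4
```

[2, 6, 8, 9, 13, 17, 21, 25]

k=1: 0<2, lst[1] = 2+4 = 6 → [2, 6, 8, 9, 0, 2, 5, 3]
k=2: 8>=6, unchanged → [2, 6, 8, 9, 0, 2, 5, 3]
k=3: 9>=8, unchanged → [2, 6, 8, 9, 0, 2, 5, 3]
k=4: 0<9, lst[4] = 9+4 = 13 → [2, 6, 8, 9, 13, 2, 5, 3]
k=5: 2<13, lst[5] = 13+4 = 17 → [2, 6, 8, 9, 13, 17, 5, 3]
k=6: 5<17, lst[6] = 17+4 = 21 → [2, 6, 8, 9, 13, 17, 21, 3]
k=7: 3<21, lst[7] = 21+4 = 25 → [2, 6, 8, 9, 13, 17, 21, 25]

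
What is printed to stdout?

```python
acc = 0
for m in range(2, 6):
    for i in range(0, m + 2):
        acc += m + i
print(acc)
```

134

m=2,i=0: acc = 0+2 = 2
m=2,i=1: acc = 2+3 = 5
m=2,i=2: acc = 5+4 = 9
m=2,i=3: acc = 9+5 = 14
m=3,i=0: acc = 14+3 = 17
m=3,i=1: acc = 17+4 = 21
m=3,i=2: acc = 21+5 = 26
m=3,i=3: acc = 26+6 = 32
m=3,i=4: acc = 32+7 = 39
m=4,i=0: acc = 39+4 = 43
m=4,i=1: acc = 43+5 = 48
m=4,i=2: acc = 48+6 = 54
m=4,i=3: acc = 54+7 = 61
m=4,i=4: acc = 61+8 = 69
m=4,i=5: acc = 69+9 = 78
m=5,i=0: acc = 78+5 = 83
m=5,i=1: acc = 83+6 = 89
m=5,i=2: acc = 89+7 = 96
m=5,i=3: acc = 96+8 = 104
m=5,i=4: acc = 104+9 = 113
m=5,i=5: acc = 113+10 = 123
m=5,i=6: acc = 123+11 = 134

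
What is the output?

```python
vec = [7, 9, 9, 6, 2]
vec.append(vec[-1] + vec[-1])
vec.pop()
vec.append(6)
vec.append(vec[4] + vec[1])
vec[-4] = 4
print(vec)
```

append vec[-1]+vec[-1] = 2+2 = 4 → [7, 9, 9, 6, 2, 4]
pop() removes 4 → [7, 9, 9, 6, 2]
append 6 → [7, 9, 9, 6, 2, 6]
append vec[4]+vec[1] = 2+9 = 11 → [7, 9, 9, 6, 2, 6, 11]
vec[-4] = 4 → [7, 9, 9, 4, 2, 6, 11]

[7, 9, 9, 4, 2, 6, 11]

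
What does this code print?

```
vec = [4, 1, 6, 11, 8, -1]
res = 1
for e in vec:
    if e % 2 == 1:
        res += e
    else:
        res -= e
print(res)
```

e=4: not odd, res = 1-4 = -3
e=1: odd, res = (-3)+1 = -2
e=6: not odd, res = (-2)-6 = -8
e=11: odd, res = (-8)+11 = 3
e=8: not odd, res = 3-8 = -5
e=-1: odd, res = (-5)+(-1) = -6

-6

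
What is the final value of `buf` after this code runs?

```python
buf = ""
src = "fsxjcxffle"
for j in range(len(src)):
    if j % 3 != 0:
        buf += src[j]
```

'sxcxfl'

j=0: skip
j=1: add 's' → 's'
j=2: add 'x' → 'sx'
j=3: skip
j=4: add 'c' → 'sxc'
j=5: add 'x' → 'sxcx'
j=6: skip
j=7: add 'f' → 'sxcxf'
j=8: add 'l' → 'sxcxfl'
j=9: skip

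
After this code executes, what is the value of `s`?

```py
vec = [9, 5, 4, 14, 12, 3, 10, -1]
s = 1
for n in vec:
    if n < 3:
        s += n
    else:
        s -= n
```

n=9: not <3, s = 1-9 = -8
n=5: not <3, s = (-8)-5 = -13
n=4: not <3, s = (-13)-4 = -17
n=14: not <3, s = (-17)-14 = -31
n=12: not <3, s = (-31)-12 = -43
n=3: not <3, s = (-43)-3 = -46
n=10: not <3, s = (-46)-10 = -56
n=-1: <3, s = (-56)+(-1) = -57

-57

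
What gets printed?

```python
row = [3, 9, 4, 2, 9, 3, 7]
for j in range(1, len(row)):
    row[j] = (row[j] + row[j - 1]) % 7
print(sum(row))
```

j=1: row[1] = (9+3)%7 = 5 → [3, 5, 4, 2, 9, 3, 7]
j=2: row[2] = (4+5)%7 = 2 → [3, 5, 2, 2, 9, 3, 7]
j=3: row[3] = (2+2)%7 = 4 → [3, 5, 2, 4, 9, 3, 7]
j=4: row[4] = (9+4)%7 = 6 → [3, 5, 2, 4, 6, 3, 7]
j=5: row[5] = (3+6)%7 = 2 → [3, 5, 2, 4, 6, 2, 7]
j=6: row[6] = (7+2)%7 = 2 → [3, 5, 2, 4, 6, 2, 2]
sum = 24

24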